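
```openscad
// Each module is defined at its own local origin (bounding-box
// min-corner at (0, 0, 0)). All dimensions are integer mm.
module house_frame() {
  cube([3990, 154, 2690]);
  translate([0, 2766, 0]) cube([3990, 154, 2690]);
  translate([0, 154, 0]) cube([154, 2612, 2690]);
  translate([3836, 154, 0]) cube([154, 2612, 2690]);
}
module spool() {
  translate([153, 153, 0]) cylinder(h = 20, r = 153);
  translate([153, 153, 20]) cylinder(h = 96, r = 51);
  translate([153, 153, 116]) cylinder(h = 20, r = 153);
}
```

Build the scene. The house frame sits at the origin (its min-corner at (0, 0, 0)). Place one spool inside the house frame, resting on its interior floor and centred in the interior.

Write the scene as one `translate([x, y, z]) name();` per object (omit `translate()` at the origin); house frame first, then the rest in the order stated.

house_frame();
translate([1842, 1307, 0]) spool();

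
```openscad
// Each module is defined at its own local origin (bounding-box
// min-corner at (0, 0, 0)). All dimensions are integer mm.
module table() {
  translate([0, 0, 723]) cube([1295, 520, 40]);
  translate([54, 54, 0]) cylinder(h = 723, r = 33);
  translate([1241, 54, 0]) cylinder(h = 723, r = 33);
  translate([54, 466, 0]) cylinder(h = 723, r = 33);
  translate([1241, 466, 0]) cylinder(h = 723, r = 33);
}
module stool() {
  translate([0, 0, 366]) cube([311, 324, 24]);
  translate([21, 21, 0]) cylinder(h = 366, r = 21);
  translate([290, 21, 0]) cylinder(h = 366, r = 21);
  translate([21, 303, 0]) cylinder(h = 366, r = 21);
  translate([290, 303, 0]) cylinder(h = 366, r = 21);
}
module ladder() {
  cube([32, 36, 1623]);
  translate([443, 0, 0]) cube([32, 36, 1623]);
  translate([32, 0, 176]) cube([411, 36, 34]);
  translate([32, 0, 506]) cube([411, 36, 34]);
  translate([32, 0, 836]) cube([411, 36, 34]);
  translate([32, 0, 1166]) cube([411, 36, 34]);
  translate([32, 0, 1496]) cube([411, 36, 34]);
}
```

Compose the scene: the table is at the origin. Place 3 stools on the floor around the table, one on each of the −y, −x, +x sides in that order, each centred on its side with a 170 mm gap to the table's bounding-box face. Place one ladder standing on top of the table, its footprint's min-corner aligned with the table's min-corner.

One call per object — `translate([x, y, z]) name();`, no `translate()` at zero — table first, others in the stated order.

table();
translate([492, -494, 0]) stool();
translate([-481, 98, 0]) stool();
translate([1465, 98, 0]) stool();
translate([0, 0, 763]) ladder();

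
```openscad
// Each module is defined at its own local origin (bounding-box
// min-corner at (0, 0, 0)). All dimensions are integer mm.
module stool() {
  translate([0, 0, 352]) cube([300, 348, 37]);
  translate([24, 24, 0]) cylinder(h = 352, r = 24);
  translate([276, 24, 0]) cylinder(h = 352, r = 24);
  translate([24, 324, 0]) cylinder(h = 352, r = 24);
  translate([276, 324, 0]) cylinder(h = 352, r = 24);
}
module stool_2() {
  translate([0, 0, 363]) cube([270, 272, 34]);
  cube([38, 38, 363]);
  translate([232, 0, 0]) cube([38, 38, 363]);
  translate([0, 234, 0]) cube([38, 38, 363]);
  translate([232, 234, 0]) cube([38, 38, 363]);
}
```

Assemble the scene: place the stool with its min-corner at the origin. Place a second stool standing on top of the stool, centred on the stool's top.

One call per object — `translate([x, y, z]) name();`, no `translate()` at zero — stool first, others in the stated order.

stool();
translate([15, 38, 389]) stool_2();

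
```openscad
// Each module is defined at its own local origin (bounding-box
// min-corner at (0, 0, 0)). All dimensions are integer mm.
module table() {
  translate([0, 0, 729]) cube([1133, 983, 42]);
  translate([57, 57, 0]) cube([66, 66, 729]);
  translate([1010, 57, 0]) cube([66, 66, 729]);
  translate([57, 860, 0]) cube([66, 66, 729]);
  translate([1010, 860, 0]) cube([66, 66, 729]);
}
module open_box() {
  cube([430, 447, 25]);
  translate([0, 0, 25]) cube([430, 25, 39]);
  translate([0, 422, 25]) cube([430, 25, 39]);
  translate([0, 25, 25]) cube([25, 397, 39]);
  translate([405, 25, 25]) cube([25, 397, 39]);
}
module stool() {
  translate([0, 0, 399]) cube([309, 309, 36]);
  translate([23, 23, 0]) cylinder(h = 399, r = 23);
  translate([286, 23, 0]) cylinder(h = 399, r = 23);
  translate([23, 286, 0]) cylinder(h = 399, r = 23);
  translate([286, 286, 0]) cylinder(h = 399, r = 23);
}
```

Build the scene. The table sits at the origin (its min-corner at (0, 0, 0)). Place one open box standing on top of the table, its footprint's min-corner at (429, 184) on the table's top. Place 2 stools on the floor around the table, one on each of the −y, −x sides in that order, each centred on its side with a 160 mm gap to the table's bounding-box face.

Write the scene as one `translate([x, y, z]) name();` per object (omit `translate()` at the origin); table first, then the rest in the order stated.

table();
translate([429, 184, 771]) open_box();
translate([412, -469, 0]) stool();
translate([-469, 337, 0]) stool();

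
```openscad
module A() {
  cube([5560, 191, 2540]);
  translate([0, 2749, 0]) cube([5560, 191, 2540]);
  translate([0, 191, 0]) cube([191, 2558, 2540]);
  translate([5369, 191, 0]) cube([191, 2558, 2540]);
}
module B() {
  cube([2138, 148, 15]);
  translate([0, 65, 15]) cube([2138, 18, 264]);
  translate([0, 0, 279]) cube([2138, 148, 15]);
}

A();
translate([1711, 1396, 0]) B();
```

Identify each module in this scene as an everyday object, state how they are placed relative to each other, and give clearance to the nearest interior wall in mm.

Clearances: x = 1520, y = 1205; minimum 1205 mm.

A is a house frame. B is an I-beam. The I-beam sits inside the house frame, centred. The clearance to the nearest interior wall is 1205 mm.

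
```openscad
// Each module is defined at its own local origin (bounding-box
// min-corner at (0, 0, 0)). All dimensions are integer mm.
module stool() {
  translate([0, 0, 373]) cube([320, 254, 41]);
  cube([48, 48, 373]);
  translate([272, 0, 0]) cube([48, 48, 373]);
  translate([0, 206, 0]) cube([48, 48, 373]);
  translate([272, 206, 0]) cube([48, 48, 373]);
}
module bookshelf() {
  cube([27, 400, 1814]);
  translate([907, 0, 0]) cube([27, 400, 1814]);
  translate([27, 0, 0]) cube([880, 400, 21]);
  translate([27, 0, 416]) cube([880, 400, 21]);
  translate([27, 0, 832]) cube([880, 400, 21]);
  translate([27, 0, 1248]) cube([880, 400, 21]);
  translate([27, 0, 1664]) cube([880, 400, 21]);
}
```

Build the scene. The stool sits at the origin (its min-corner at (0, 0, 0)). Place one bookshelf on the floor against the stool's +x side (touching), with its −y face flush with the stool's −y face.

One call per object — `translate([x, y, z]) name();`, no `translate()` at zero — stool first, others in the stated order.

stool();
translate([320, 0, 0]) bookshelf();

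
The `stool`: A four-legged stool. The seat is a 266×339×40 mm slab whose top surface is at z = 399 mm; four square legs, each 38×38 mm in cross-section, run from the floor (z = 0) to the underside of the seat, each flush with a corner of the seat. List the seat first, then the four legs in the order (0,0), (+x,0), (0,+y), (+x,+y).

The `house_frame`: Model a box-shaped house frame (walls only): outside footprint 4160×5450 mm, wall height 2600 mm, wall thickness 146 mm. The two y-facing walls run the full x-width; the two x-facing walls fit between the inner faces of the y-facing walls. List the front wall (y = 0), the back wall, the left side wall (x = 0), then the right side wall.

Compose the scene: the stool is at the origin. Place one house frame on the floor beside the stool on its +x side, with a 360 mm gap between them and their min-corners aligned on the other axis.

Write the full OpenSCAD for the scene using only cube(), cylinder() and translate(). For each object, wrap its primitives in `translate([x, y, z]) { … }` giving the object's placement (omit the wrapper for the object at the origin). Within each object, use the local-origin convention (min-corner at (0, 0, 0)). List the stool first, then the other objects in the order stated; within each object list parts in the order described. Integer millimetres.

translate([0, 0, 359]) cube([266, 339, 40]);
cube([38, 38, 359]);
translate([228, 0, 0]) cube([38, 38, 359]);
translate([0, 301, 0]) cube([38, 38, 359]);
translate([228, 301, 0]) cube([38, 38, 359]);
translate([626, 0, 0]) {
  cube([4160, 146, 2600]);
  translate([0, 5304, 0]) cube([4160, 146, 2600]);
  translate([0, 146, 0]) cube([146, 5158, 2600]);
  translate([4014, 146, 0]) cube([146, 5158, 2600]);
}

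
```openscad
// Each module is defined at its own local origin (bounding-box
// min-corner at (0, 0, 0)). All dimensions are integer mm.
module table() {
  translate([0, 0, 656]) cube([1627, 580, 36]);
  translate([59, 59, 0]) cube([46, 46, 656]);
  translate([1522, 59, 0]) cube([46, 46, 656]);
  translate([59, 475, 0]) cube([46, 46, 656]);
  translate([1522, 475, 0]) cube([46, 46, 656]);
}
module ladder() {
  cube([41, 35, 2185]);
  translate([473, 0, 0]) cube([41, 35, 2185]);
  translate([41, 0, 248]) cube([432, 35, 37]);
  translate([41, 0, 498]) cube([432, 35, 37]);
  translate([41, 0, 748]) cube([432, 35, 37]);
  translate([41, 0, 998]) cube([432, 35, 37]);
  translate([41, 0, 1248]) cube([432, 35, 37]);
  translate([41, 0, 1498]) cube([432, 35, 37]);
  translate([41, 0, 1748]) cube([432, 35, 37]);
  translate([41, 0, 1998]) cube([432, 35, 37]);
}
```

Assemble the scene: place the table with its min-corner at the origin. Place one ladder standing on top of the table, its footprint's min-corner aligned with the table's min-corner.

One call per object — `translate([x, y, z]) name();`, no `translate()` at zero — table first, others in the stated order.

table();
translate([0, 0, 692]) ladder();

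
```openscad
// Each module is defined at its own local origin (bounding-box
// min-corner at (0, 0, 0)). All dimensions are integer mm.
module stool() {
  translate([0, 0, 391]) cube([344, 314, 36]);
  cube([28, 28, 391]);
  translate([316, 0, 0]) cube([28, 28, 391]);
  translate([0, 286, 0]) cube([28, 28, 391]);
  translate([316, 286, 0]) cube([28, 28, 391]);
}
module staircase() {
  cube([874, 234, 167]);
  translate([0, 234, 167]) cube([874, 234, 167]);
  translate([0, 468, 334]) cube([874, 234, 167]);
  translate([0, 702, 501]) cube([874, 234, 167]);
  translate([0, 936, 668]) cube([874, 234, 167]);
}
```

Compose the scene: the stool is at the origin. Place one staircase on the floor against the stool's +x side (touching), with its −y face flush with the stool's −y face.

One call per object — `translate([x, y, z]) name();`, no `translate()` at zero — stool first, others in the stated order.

stool();
translate([344, 0, 0]) staircase();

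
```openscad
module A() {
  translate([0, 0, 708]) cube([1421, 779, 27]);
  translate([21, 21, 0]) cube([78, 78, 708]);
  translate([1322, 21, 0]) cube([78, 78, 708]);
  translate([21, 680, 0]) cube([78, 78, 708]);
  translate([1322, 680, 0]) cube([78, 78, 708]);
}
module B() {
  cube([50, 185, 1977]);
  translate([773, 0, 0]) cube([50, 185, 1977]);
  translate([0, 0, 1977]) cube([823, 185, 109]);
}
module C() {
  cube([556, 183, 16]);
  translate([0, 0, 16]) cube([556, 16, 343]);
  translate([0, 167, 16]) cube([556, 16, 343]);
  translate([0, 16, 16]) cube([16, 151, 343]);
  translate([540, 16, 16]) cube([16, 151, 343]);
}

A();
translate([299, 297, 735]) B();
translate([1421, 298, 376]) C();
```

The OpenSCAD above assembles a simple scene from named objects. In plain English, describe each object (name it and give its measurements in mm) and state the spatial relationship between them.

A is a rectangular dining table. The top is 1421×779×27 mm with its upper surface at z = 735 mm. It stands on four 78×78 mm square legs, each inset 21 mm from the nearest pair of top edges, running from the floor to the underside of the top.

B is a rectangular door frame: two vertical jambs of 50×185 mm section, 1977 mm tall, with a clear opening 723 mm wide between their inner faces. A header 109 mm tall and 185 mm deep lies on top of the jambs and spans the full outside width.

C is an open storage box with external size 556×183×359 mm and wall thickness 16 mm (the base is also 16 mm thick). The base covers the whole footprint; the four walls stand on the base, with the y-facing walls full-width and the x-facing walls fitting between their inner faces.

The door frame is on top of the table, centred. The open box is beside the table with their tops flush at z = 735.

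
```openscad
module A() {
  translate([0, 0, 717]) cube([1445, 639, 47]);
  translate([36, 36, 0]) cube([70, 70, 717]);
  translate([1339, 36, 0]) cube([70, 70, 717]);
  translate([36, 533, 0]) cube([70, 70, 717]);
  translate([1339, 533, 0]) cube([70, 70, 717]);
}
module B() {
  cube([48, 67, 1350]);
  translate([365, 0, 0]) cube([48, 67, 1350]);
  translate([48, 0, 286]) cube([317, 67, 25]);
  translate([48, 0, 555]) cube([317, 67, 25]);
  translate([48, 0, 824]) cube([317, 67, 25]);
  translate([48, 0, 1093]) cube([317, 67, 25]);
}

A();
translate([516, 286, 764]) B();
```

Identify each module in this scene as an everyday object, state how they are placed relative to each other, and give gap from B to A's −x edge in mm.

A is a table. B is a ladder. The ladder is on top of the table, centred. The gap from the ladder to the table's −x edge is 516 mm.

The ladder's min-x is at 516; the table's min-x is 0; gap = 516 mm.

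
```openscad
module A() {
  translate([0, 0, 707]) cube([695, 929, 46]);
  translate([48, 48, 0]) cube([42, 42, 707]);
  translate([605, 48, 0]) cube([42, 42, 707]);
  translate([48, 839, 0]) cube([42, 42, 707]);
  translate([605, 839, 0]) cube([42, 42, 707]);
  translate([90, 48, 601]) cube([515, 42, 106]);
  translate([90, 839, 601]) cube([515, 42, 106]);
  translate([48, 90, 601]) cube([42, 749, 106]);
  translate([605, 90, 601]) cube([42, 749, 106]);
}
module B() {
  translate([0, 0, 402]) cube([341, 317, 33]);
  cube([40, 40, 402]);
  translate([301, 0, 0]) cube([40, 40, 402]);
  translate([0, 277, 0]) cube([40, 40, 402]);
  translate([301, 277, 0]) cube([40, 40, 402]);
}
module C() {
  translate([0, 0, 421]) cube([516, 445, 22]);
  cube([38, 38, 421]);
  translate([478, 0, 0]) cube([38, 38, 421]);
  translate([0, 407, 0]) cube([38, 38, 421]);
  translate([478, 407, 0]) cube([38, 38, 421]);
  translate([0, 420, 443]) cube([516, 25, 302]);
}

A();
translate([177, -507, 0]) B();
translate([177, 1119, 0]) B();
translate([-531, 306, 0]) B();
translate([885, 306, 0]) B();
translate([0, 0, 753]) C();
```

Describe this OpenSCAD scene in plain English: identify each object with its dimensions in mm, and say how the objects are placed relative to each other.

A is a rectangular dining table. The top is 695×929×46 mm with its upper surface at z = 753 mm. It stands on four 42×42 mm square legs, each inset 48 mm from the nearest pair of top edges, running from the floor to the underside of the top. Four apron rails, 42 mm thick and 106 mm tall, run between adjacent legs with their top edges flush with the underside of the top and their outer faces flush with the legs' outer faces.

B is a four-legged stool. The seat is a 341×317×33 mm slab whose top surface is at z = 435 mm; four square legs, each 40×40 mm in cross-section, run from the floor (z = 0) to the underside of the seat, each flush with a corner of the seat.

C is a chair: 516×445 mm seat, 22 mm thick, top at z = 443 mm, on four 38 mm square corner legs flush with the seat edges. A 25 mm thick backrest slab spans the full seat width, extending 302 mm above the seat top, its back face flush with the seat's +y edge.

Four stools sit around the table at the −y, +y, −x, +x sides. The chair is on top of the table.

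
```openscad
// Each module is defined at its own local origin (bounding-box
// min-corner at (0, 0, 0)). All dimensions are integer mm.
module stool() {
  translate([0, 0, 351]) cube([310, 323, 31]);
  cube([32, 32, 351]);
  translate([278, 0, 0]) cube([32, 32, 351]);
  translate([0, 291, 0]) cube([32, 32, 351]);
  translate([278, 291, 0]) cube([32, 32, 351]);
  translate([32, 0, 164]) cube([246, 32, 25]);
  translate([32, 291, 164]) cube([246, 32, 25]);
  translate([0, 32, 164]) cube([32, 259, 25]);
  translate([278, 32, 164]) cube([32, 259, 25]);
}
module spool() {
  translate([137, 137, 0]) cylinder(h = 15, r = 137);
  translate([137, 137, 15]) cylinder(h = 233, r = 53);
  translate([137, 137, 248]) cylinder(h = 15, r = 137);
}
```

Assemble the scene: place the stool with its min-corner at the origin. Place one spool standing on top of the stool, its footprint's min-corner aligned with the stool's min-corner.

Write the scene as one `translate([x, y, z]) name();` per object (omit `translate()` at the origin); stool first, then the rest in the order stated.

stool();
translate([0, 0, 382]) spool();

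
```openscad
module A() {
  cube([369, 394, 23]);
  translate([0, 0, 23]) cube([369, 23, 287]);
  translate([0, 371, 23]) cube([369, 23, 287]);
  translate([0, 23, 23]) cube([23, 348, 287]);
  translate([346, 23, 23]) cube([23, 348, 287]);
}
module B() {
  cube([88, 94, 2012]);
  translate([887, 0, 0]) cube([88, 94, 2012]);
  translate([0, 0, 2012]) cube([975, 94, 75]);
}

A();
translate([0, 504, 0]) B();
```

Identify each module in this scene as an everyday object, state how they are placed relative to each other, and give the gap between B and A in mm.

A is an open box. B is a door frame. The door frame is on the floor beside the open box on its +y side. The gap between the door frame and the open box is 110 mm.

The door frame's nearest face is 110 mm from the open box's +y face.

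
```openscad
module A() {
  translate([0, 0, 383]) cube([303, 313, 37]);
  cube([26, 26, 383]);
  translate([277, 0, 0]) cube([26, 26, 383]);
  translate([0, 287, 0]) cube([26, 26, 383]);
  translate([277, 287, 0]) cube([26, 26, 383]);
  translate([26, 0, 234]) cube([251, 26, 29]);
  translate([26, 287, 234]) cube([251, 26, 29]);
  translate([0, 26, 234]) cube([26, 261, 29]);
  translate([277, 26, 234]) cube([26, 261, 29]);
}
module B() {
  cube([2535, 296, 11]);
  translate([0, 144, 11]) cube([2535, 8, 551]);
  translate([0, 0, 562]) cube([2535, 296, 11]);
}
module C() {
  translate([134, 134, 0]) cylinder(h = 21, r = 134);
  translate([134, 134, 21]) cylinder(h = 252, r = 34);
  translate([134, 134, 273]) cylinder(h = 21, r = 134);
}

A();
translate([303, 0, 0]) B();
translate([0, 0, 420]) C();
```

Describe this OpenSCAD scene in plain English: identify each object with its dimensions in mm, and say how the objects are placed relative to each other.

A is a simple wooden stool: a rectangular seat 303 mm (x) by 313 mm (y), 37 mm thick, top face at z = 420 mm, on four square legs, each 26×26 mm in cross-section. The legs rest on z = 0, each flush with a corner of the seat. Four stretchers, 26 mm wide and 29 mm tall, connect adjacent legs with their undersides at z = 234 mm, each running between the inner faces of the legs it joins and aligned with the legs' outer faces on the other axis.

B is an I-beam lying along x, 2535 mm long. Overall section height 573 mm. Two flanges 296 mm wide (y) and 11 mm thick, one on the floor and one at the top; a web 8 mm thick runs between them, centred on the flange width.

C is a spool: two coaxial disc flanges of radius 134 mm and thickness 21 mm, joined by a core cylinder of radius 34 mm and height 252 mm. The lower flange rests on z = 0 and the three cylinders share a vertical axis.

The I-beam is against the stool's +x side, with their −y faces flush. The spool is on top of the stool.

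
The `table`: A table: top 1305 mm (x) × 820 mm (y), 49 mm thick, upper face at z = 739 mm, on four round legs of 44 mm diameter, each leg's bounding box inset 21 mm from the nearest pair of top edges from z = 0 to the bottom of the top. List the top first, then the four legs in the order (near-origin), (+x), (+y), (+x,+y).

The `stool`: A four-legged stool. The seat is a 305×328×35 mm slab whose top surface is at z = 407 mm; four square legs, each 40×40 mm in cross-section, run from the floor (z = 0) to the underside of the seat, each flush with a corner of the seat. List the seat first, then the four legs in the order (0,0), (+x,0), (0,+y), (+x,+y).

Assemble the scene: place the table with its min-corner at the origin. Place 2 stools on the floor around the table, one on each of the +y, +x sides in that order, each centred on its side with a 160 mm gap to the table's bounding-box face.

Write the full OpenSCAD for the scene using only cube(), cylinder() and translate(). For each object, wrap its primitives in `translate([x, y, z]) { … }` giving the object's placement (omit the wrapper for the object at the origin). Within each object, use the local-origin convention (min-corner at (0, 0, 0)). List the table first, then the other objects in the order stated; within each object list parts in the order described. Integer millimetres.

translate([0, 0, 690]) cube([1305, 820, 49]);
translate([43, 43, 0]) cylinder(h = 690, r = 22);
translate([1262, 43, 0]) cylinder(h = 690, r = 22);
translate([43, 777, 0]) cylinder(h = 690, r = 22);
translate([1262, 777, 0]) cylinder(h = 690, r = 22);
translate([500, 980, 0]) {
  translate([0, 0, 372]) cube([305, 328, 35]);
  cube([40, 40, 372]);
  translate([265, 0, 0]) cube([40, 40, 372]);
  translate([0, 288, 0]) cube([40, 40, 372]);
  translate([265, 288, 0]) cube([40, 40, 372]);
}
translate([1465, 246, 0]) {
  translate([0, 0, 372]) cube([305, 328, 35]);
  cube([40, 40, 372]);
  translate([265, 0, 0]) cube([40, 40, 372]);
  translate([0, 288, 0]) cube([40, 40, 372]);
  translate([265, 288, 0]) cube([40, 40, 372]);
}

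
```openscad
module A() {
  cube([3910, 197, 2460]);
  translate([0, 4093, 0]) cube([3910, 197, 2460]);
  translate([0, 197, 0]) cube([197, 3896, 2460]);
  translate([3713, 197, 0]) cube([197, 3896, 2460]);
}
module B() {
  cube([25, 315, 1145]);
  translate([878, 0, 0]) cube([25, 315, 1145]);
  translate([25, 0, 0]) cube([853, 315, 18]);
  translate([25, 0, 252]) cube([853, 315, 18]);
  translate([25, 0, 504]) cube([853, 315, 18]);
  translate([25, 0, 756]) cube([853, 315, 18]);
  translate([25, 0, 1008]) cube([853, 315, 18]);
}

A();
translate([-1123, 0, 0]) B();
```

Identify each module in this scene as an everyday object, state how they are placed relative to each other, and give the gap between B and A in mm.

A is a house frame. B is a bookshelf. The bookshelf is on the floor beside the house frame on its −x side. The gap between the bookshelf and the house frame is 220 mm.

The bookshelf's nearest face is 220 mm from the house frame's −x face.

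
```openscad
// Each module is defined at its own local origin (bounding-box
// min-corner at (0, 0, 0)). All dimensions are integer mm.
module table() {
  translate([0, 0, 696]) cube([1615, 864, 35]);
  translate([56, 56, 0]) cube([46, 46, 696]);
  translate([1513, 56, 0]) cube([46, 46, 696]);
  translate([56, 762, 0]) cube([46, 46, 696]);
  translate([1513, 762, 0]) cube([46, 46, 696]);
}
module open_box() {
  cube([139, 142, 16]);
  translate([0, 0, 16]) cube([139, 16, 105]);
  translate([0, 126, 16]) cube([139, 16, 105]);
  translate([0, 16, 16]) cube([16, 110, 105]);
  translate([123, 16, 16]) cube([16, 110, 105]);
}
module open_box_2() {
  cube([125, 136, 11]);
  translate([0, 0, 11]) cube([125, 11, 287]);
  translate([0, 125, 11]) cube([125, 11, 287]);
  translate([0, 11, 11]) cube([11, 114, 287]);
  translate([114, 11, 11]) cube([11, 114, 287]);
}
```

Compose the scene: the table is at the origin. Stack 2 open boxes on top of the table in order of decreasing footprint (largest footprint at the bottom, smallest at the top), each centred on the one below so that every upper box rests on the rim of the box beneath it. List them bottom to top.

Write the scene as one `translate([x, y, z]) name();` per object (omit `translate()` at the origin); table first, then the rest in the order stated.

table();
translate([738, 361, 731]) open_box();
translate([745, 364, 852]) open_box_2();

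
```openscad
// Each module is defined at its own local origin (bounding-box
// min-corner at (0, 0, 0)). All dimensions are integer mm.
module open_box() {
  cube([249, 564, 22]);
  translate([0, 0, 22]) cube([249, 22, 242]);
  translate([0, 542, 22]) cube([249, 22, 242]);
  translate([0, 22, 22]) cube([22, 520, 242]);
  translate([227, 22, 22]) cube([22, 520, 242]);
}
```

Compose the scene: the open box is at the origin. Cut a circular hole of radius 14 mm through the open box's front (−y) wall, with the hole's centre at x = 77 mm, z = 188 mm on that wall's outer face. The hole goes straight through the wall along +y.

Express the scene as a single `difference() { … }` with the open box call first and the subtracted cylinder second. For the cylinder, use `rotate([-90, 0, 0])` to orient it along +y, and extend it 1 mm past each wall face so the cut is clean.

difference() {
  open_box();
  translate([77, -1, 188]) rotate([-90, 0, 0]) cylinder(h = 24, r = 14);
}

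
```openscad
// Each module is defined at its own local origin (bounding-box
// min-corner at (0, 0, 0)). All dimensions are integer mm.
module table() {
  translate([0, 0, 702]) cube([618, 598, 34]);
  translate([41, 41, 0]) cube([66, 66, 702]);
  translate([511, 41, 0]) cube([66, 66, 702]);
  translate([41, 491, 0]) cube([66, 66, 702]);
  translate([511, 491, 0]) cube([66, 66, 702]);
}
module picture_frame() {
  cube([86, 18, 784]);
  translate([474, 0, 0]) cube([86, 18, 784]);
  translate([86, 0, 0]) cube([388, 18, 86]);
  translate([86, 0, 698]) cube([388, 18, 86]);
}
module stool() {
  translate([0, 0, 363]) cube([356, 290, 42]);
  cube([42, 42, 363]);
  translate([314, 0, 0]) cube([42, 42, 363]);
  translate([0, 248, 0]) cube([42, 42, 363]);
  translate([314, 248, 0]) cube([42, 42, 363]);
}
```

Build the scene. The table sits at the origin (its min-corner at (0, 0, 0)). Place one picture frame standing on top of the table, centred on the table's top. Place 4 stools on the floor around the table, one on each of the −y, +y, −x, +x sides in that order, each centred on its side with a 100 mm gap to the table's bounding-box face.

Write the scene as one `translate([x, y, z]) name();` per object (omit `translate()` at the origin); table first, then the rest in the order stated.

table();
translate([29, 290, 736]) picture_frame();
translate([131, -390, 0]) stool();
translate([131, 698, 0]) stool();
translate([-456, 154, 0]) stool();
translate([718, 154, 0]) stool();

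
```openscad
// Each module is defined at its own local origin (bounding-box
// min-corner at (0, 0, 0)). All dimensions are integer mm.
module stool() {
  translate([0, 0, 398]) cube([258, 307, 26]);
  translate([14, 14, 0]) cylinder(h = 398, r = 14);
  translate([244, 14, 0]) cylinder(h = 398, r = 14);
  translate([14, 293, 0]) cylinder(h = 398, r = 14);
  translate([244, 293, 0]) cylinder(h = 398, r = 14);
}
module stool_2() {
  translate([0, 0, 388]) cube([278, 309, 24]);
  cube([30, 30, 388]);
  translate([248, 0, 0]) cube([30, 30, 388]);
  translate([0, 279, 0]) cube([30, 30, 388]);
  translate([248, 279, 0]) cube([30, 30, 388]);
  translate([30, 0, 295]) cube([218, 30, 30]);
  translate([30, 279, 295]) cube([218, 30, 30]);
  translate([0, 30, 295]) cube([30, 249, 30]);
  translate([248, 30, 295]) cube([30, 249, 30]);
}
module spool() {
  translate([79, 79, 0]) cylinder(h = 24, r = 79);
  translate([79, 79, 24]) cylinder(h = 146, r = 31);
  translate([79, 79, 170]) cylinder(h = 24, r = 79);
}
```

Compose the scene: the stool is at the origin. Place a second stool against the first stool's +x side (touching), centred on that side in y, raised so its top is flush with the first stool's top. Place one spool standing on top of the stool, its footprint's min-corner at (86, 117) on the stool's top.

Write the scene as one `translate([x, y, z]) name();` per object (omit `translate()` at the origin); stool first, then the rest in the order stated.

stool();
translate([258, -1, 12]) stool_2();
translate([86, 117, 424]) spool();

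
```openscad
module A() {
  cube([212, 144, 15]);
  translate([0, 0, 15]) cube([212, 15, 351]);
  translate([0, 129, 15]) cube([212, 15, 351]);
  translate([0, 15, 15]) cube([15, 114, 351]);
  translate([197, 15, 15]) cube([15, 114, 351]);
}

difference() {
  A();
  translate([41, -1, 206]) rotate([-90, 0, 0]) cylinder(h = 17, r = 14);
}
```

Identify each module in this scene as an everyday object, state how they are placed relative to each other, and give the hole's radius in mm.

A is an open box. The open box has a circular hole through its front wall. The hole's radius is 14 mm.

The subtracted cylinder has r = 14 mm.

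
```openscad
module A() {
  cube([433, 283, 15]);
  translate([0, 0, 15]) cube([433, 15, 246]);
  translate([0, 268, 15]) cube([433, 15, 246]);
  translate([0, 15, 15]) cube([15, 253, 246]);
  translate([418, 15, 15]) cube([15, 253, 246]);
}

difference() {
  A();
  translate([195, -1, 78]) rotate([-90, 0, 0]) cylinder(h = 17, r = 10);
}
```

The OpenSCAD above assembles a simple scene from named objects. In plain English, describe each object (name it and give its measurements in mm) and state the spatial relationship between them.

A is an open storage box with external size 433×283×261 mm and wall thickness 15 mm (the base is also 15 mm thick). The base covers the whole footprint; the four walls stand on the base, with the y-facing walls full-width and the x-facing walls fitting between their inner faces.

The open box has a circular hole of radius 10 mm through its front wall, centred at (x = 195, z = 78).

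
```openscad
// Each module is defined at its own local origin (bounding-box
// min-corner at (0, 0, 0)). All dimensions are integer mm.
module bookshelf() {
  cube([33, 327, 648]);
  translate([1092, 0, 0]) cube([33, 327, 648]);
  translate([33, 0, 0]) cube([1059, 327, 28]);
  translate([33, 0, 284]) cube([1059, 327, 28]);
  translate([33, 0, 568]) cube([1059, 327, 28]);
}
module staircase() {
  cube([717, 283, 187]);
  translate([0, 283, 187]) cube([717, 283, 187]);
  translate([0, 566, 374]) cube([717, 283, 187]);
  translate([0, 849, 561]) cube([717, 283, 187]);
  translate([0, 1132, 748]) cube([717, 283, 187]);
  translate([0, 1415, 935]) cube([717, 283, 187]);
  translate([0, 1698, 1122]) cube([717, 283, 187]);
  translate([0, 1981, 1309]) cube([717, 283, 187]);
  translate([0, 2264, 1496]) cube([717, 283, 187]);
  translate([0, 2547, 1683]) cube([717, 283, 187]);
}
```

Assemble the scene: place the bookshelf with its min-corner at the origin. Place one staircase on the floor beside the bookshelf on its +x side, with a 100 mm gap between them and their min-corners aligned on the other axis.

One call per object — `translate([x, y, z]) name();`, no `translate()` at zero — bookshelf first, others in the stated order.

bookshelf();
translate([1225, 0, 0]) staircase();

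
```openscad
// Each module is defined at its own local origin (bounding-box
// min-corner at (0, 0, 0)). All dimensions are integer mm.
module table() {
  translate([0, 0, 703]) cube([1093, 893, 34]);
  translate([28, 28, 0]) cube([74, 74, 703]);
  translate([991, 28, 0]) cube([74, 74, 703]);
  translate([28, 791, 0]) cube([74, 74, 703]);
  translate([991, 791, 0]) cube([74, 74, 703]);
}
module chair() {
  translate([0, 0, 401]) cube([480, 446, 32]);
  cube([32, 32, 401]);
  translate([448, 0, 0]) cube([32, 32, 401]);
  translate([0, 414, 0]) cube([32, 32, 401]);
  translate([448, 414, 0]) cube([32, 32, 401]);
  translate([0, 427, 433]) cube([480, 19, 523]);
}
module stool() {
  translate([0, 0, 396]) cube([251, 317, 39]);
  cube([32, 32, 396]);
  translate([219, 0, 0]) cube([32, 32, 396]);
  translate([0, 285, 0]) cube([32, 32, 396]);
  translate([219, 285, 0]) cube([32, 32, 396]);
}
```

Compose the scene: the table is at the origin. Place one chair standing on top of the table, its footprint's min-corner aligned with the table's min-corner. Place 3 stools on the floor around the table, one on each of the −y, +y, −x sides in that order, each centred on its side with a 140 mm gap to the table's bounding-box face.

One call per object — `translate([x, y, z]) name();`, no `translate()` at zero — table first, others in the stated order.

table();
translate([0, 0, 737]) chair();
translate([421, -457, 0]) stool();
translate([421, 1033, 0]) stool();
translate([-391, 288, 0]) stool();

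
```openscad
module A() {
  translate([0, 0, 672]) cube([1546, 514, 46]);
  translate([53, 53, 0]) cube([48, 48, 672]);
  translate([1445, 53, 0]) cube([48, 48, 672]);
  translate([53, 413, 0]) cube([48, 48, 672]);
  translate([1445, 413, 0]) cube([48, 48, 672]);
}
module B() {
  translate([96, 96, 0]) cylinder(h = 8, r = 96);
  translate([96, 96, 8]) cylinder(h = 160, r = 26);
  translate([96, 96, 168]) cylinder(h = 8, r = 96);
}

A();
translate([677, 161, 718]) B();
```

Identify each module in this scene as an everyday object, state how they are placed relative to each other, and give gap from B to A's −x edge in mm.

A is a table. B is a spool. The spool is on top of the table, centred. The gap from the spool to the table's −x edge is 677 mm.

The spool's min-x is at 677; the table's min-x is 0; gap = 677 mm.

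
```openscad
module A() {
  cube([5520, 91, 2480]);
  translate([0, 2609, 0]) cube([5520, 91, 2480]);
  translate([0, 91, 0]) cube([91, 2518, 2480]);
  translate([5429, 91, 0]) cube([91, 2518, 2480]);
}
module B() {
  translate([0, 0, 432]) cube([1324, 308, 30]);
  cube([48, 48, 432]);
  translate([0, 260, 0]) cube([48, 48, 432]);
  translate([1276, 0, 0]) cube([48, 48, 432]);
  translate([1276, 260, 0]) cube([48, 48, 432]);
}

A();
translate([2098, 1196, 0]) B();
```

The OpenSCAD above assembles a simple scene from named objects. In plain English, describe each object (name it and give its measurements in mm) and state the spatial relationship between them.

A is a box-shaped house frame (walls only): outside footprint 5520×2700 mm, wall height 2480 mm, wall thickness 91 mm. The two y-facing walls run the full x-width; the two x-facing walls fit between the inner faces of the y-facing walls.

B is a long wooden bench with a 1324 mm (x) × 308 mm (y) seat, 30 mm thick, its top surface 462 mm above the floor. Four 48 mm square legs at the seat corners, flush with the edges, run from z = 0 to the seat underside.

The bench sits inside the house frame, centred.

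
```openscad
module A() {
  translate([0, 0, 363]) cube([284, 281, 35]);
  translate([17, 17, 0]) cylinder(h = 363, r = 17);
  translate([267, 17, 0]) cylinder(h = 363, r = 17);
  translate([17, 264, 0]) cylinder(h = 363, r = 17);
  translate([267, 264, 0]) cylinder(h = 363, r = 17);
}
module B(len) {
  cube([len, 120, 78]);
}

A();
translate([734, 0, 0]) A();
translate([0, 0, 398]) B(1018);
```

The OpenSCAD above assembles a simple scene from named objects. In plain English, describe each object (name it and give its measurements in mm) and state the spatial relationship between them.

A is a simple wooden stool: a rectangular seat 284 mm (x) by 281 mm (y), 35 mm thick, top face at z = 398 mm, on four round legs, each 34 mm in diameter. The legs rest on z = 0, each leg's axis is inset half a diameter from the nearest pair of seat edges (so the leg's bounding box is flush with the corner).

B is a rectangular beam 1018 mm long (x), 120 mm deep (y), 78 mm thick (z).

The beam spans the tops of two stools placed 450 mm apart, resting at z = 398 mm.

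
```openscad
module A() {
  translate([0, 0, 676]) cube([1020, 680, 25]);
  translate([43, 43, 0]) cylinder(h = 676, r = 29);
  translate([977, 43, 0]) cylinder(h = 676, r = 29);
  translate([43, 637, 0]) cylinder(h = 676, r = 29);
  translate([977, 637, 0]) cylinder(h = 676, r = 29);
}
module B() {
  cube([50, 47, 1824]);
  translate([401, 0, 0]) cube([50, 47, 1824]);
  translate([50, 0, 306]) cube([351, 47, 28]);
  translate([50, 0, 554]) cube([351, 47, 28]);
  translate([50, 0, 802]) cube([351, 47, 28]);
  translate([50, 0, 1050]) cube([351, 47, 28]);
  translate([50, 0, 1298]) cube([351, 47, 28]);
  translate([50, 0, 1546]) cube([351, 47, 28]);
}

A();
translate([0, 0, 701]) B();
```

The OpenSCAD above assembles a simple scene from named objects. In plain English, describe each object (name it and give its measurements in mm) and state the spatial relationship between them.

A is a rectangular dining table. The top is 1020×680×25 mm with its upper surface at z = 701 mm. It stands on four round legs of 58 mm diameter, each leg's bounding box inset 14 mm from the nearest pair of top edges, running from the floor to the underside of the top.

B is a wooden ladder with two side rails of 50×47 mm section and 1824 mm height, set 451 mm apart overall. Between them run 6 rectangular rungs (47 mm deep, 28 mm thick), front faces flush with the rails' −y face. The bottom of the first rung is 306 mm above the floor and each subsequent rung is 248 mm higher than the one below.

The ladder is on top of the table.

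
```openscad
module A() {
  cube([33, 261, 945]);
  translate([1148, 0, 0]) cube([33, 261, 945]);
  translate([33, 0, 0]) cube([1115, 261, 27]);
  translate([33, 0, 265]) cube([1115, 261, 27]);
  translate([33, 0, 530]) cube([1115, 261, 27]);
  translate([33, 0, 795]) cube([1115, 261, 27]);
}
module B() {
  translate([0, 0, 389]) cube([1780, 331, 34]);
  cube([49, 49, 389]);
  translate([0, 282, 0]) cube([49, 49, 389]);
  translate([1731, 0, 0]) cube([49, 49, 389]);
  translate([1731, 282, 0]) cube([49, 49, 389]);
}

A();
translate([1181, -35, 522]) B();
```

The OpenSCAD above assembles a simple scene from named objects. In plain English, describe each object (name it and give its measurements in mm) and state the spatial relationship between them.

A is an open bookshelf. Two side panels, each 33 mm thick, 261 mm deep and 945 mm tall, stand 1181 mm apart (outside-to-outside). Between them sit 4 shelves, each 27 mm thick and 261 mm deep, spanning the full gap between the sides. The bottom shelf rests on the floor (its underside at z = 0) and the clear gap between one shelf's top and the next shelf's underside is 238 mm.

B is a long wooden bench with a 1780 mm (x) × 331 mm (y) seat, 34 mm thick, its top surface 423 mm above the floor. Four 49 mm square legs at the seat corners, flush with the edges, run from z = 0 to the seat underside.

The bench is beside the bookshelf with their tops flush at z = 945.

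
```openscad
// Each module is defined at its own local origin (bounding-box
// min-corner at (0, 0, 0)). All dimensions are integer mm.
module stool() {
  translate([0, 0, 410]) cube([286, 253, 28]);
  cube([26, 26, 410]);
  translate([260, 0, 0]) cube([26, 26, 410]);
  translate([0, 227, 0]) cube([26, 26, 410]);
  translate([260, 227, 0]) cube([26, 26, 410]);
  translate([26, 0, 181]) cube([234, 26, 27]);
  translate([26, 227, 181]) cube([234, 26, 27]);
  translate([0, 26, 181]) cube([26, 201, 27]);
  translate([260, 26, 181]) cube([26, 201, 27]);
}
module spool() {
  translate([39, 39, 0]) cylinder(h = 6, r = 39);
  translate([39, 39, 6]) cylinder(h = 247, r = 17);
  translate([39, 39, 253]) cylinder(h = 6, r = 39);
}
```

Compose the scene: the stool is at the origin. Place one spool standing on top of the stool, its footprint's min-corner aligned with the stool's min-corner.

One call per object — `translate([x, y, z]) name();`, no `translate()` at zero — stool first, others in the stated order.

stool();
translate([0, 0, 438]) spool();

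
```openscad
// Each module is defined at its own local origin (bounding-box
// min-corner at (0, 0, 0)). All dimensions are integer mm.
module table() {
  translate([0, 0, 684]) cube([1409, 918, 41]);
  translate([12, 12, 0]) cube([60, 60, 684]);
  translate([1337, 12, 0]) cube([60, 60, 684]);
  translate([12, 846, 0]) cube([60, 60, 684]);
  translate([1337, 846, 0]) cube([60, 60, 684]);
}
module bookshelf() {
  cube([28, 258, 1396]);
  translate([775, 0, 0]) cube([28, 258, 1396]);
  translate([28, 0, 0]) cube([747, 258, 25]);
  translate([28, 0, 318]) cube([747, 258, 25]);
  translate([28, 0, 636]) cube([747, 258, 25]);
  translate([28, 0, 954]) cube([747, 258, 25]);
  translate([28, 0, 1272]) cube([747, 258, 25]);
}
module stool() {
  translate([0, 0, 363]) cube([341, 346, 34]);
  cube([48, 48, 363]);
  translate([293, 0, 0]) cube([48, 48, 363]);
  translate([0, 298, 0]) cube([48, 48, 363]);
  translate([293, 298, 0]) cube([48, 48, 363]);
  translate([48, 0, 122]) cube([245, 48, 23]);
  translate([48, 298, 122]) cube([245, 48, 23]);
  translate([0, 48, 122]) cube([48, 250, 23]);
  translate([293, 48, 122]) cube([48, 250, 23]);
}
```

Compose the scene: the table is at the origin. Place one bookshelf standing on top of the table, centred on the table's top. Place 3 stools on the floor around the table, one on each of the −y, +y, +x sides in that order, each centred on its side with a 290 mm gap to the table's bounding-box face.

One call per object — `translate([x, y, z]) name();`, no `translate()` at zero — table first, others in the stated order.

table();
translate([303, 330, 725]) bookshelf();
translate([534, -636, 0]) stool();
translate([534, 1208, 0]) stool();
translate([1699, 286, 0]) stool();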